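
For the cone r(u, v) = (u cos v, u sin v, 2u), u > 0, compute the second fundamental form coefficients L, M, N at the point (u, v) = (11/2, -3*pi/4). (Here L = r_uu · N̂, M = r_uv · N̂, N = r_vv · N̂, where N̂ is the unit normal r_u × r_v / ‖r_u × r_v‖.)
L = 0;  M = 0;  N = 11*sqrt(5)/5

Compute the unit normal N̂(u, v) = (-2*sqrt(5)*u*cos(v)/(5*Abs(u)), -2*sqrt(5)*u*sin(v)/(5*Abs(u)), sqrt(5)*u/(5*Abs(u))), and the second partials r_uu, r_uv, r_vv. Take dot products:
  L(u, v) = r_uu · N̂ = 0,
  M(u, v) = r_uv · N̂ = 0,
  N(u, v) = r_vv · N̂ = 2*sqrt(5)*u^2/(5*Abs(u)).
Evaluating at (u, v) = (11/2, -3*pi/4):
  L = 0, M = 0, N = 11*sqrt(5)/5.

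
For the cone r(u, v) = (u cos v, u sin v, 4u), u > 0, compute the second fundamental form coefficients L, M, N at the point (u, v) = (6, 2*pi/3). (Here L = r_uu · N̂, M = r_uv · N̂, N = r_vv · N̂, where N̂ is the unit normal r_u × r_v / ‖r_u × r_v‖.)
L = 0;  M = 0;  N = 24*sqrt(17)/17

Compute the unit normal N̂(u, v) = (-4*sqrt(17)*u*cos(v)/(17*Abs(u)), -4*sqrt(17)*u*sin(v)/(17*Abs(u)), sqrt(17)*u/(17*Abs(u))), and the second partials r_uu, r_uv, r_vv. Take dot products:
  L(u, v) = r_uu · N̂ = 0,
  M(u, v) = r_uv · N̂ = 0,
  N(u, v) = r_vv · N̂ = 4*sqrt(17)*u^2/(17*Abs(u)).
Evaluating at (u, v) = (6, 2*pi/3):
  L = 0, M = 0, N = 24*sqrt(17)/17.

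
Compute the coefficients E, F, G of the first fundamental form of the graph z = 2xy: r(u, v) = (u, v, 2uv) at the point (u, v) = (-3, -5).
E = 101;  F = 60;  G = 37

Partials: r_u = (1, 0, 2*v), r_v = (0, 1, 2*u). As functions of (u, v):
  E = r_u · r_u = 4*v^2 + 1,
  F = r_u · r_v = 4*u*v,
  G = r_v · r_v = 4*u^2 + 1.
Evaluating at (u, v) = (-3, -5): E = 101, F = 60, G = 37.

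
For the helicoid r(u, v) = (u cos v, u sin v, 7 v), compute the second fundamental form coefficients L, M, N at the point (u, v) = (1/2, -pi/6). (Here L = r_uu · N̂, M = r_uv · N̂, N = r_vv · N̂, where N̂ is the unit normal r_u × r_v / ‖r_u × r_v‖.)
L = 0;  M = -14*sqrt(197)/197;  N = 0

Compute the unit normal N̂(u, v) = (7*sin(v)/sqrt(u^2 + 49), -7*cos(v)/sqrt(u^2 + 49), u/sqrt(u^2 + 49)), and the second partials r_uu, r_uv, r_vv. Take dot products:
  L(u, v) = r_uu · N̂ = 0,
  M(u, v) = r_uv · N̂ = -7/sqrt(u^2 + 49),
  N(u, v) = r_vv · N̂ = 0.
Evaluating at (u, v) = (1/2, -pi/6):
  L = 0, M = -14*sqrt(197)/197, N = 0.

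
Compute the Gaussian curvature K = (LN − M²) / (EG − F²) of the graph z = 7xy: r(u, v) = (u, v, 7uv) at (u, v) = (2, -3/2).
K = -784/1510441

Coefficients of the first fundamental form: E = 49*v^2 + 1, F = 49*u*v, G = 49*u^2 + 1.
Coefficients of the second fundamental form: L = 0, M = 7/sqrt(49*u^2 + 49*v^2 + 1), N = 0.
Assemble K = (LN − M²)/(EG − F²) = -49/(2401*u^4 + 4802*u^2*v^2 + 98*u^2 + 2401*v^4 + 98*v^2 + 1). At (u, v) = (2, -3/2): K = -784/1510441.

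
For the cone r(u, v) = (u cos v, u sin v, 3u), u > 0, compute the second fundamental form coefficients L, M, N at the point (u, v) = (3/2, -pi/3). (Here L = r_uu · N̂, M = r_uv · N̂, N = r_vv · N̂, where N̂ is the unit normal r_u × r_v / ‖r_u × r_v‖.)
L = 0;  M = 0;  N = 9*sqrt(10)/20

Compute the unit normal N̂(u, v) = (-3*sqrt(10)*u*cos(v)/(10*Abs(u)), -3*sqrt(10)*u*sin(v)/(10*Abs(u)), sqrt(10)*u/(10*Abs(u))), and the second partials r_uu, r_uv, r_vv. Take dot products:
  L(u, v) = r_uu · N̂ = 0,
  M(u, v) = r_uv · N̂ = 0,
  N(u, v) = r_vv · N̂ = 3*sqrt(10)*u^2/(10*Abs(u)).
Evaluating at (u, v) = (3/2, -pi/3):
  L = 0, M = 0, N = 9*sqrt(10)/20.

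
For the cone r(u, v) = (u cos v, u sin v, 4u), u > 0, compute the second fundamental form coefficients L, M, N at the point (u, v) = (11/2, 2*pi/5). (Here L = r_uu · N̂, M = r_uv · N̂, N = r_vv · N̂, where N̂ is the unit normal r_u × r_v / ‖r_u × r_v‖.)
L = 0;  M = 0;  N = 22*sqrt(17)/17

Compute the unit normal N̂(u, v) = (-4*sqrt(17)*u*cos(v)/(17*Abs(u)), -4*sqrt(17)*u*sin(v)/(17*Abs(u)), sqrt(17)*u/(17*Abs(u))), and the second partials r_uu, r_uv, r_vv. Take dot products:
  L(u, v) = r_uu · N̂ = 0,
  M(u, v) = r_uv · N̂ = 0,
  N(u, v) = r_vv · N̂ = 4*sqrt(17)*u^2/(17*Abs(u)).
Evaluating at (u, v) = (11/2, 2*pi/5):
  L = 0, M = 0, N = 22*sqrt(17)/17.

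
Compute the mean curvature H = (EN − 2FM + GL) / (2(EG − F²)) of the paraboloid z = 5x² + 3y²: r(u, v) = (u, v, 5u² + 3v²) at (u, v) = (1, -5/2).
H = 1433*sqrt(326)/106276

With E = 100*u^2 + 1, F = 60*u*v, G = 36*v^2 + 1, L = 10/sqrt(100*u^2 + 36*v^2 + 1), M = 0, N = 6/sqrt(100*u^2 + 36*v^2 + 1), assemble
  H = (EN − 2FM + GL) / (2(EG − F²)) = 4*(75*u^2 + 45*v^2 + 2)/(100*u^2 + 36*v^2 + 1)^(3/2).
At (u, v) = (1, -5/2): H = 1433*sqrt(326)/106276.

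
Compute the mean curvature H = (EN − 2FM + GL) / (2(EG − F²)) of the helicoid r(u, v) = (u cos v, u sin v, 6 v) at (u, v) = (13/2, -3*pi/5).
H = 0

With E = 1, F = 0, G = u^2 + 36, L = 0, M = -6/sqrt(u^2 + 36), N = 0, assemble
  H = (EN − 2FM + GL) / (2(EG − F²)) = 0.
At (u, v) = (13/2, -3*pi/5): H = 0.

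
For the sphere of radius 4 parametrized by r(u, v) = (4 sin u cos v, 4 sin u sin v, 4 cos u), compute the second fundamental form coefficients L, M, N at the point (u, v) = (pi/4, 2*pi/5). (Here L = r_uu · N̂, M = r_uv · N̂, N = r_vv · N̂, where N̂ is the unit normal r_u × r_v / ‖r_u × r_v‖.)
L = -4;  M = 0;  N = -2

Compute the unit normal N̂(u, v) = (sin(u)^2*cos(v)/Abs(sin(u)), sin(u)^2*sin(v)/Abs(sin(u)), sin(2*u)/(2*Abs(sin(u)))), and the second partials r_uu, r_uv, r_vv. Take dot products:
  L(u, v) = r_uu · N̂ = -4*sin(u)/Abs(sin(u)),
  M(u, v) = r_uv · N̂ = 0,
  N(u, v) = r_vv · N̂ = -4*sin(u)^3/Abs(sin(u)).
Evaluating at (u, v) = (pi/4, 2*pi/5):
  L = -4, M = 0, N = -2.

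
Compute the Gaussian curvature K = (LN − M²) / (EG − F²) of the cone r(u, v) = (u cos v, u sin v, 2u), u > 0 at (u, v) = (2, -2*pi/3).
K = 0

Coefficients of the first fundamental form: E = 5, F = 0, G = u^2.
Coefficients of the second fundamental form: L = 0, M = 0, N = 2*sqrt(5)*u^2/(5*Abs(u)).
Assemble K = (LN − M²)/(EG − F²) = 0. At (u, v) = (2, -2*pi/3): K = 0.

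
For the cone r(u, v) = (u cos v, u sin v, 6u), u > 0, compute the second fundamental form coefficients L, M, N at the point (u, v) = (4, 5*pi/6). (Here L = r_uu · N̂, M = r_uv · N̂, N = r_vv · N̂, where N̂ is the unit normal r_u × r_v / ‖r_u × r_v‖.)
L = 0;  M = 0;  N = 24*sqrt(37)/37

Compute the unit normal N̂(u, v) = (-6*sqrt(37)*u*cos(v)/(37*Abs(u)), -6*sqrt(37)*u*sin(v)/(37*Abs(u)), sqrt(37)*u/(37*Abs(u))), and the second partials r_uu, r_uv, r_vv. Take dot products:
  L(u, v) = r_uu · N̂ = 0,
  M(u, v) = r_uv · N̂ = 0,
  N(u, v) = r_vv · N̂ = 6*sqrt(37)*u^2/(37*Abs(u)).
Evaluating at (u, v) = (4, 5*pi/6):
  L = 0, M = 0, N = 24*sqrt(37)/37.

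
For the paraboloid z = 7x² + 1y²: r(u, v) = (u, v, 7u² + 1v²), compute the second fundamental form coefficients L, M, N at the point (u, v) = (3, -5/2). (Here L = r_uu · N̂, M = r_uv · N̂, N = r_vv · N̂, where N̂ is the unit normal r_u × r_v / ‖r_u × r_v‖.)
L = 7*sqrt(1790)/895;  M = 0;  N = sqrt(1790)/895

Compute the unit normal N̂(u, v) = (-14*u/sqrt(196*u^2 + 4*v^2 + 1), -2*v/sqrt(196*u^2 + 4*v^2 + 1), 1/sqrt(196*u^2 + 4*v^2 + 1)), and the second partials r_uu, r_uv, r_vv. Take dot products:
  L(u, v) = r_uu · N̂ = 14/sqrt(196*u^2 + 4*v^2 + 1),
  M(u, v) = r_uv · N̂ = 0,
  N(u, v) = r_vv · N̂ = 2/sqrt(196*u^2 + 4*v^2 + 1).
Evaluating at (u, v) = (3, -5/2):
  L = 7*sqrt(1790)/895, M = 0, N = sqrt(1790)/895.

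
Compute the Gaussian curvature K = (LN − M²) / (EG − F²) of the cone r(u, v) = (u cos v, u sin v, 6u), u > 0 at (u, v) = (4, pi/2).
K = 0

Coefficients of the first fundamental form: E = 37, F = 0, G = u^2.
Coefficients of the second fundamental form: L = 0, M = 0, N = 6*sqrt(37)*u^2/(37*Abs(u)).
Assemble K = (LN − M²)/(EG − F²) = 0. At (u, v) = (4, pi/2): K = 0.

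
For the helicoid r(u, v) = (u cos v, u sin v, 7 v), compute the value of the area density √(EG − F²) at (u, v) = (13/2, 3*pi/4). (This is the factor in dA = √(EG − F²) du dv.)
√(EG − F²)|_{(13/2, 3*pi/4)} = sqrt(365)/2

E = 1, F = 0, G = u^2 + 49, so EG − F² = u^2 + 49. Taking the positive square root: √(EG − F²) = sqrt(u^2 + 49). At (u, v) = (13/2, 3*pi/4): sqrt(365)/2.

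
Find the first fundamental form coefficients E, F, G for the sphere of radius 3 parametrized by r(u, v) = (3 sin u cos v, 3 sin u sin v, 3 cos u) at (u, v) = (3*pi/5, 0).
E = 9;  F = 0;  G = 9*sqrt(5)/8 + 45/8

Partials: r_u = (3*cos(u)*cos(v), 3*sin(v)*cos(u), -3*sin(u)), r_v = (-3*sin(u)*sin(v), 3*sin(u)*cos(v), 0). As functions of (u, v):
  E = r_u · r_u = 9,
  F = r_u · r_v = 0,
  G = r_v · r_v = 9*sin(u)^2.
Evaluating at (u, v) = (3*pi/5, 0): E = 9, F = 0, G = 9*sqrt(5)/8 + 45/8.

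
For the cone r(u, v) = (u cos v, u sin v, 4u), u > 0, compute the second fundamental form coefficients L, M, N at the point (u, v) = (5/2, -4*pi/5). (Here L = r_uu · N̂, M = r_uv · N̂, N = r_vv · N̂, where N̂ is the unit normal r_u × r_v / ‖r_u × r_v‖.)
L = 0;  M = 0;  N = 10*sqrt(17)/17

Compute the unit normal N̂(u, v) = (-4*sqrt(17)*u*cos(v)/(17*Abs(u)), -4*sqrt(17)*u*sin(v)/(17*Abs(u)), sqrt(17)*u/(17*Abs(u))), and the second partials r_uu, r_uv, r_vv. Take dot products:
  L(u, v) = r_uu · N̂ = 0,
  M(u, v) = r_uv · N̂ = 0,
  N(u, v) = r_vv · N̂ = 4*sqrt(17)*u^2/(17*Abs(u)).
Evaluating at (u, v) = (5/2, -4*pi/5):
  L = 0, M = 0, N = 10*sqrt(17)/17.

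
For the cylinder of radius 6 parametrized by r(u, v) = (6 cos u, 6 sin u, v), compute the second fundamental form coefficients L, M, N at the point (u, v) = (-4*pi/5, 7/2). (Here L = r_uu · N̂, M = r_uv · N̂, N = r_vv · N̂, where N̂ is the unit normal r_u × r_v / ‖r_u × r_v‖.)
L = -6;  M = 0;  N = 0

Compute the unit normal N̂(u, v) = (cos(u), sin(u), 0), and the second partials r_uu, r_uv, r_vv. Take dot products:
  L(u, v) = r_uu · N̂ = -6,
  M(u, v) = r_uv · N̂ = 0,
  N(u, v) = r_vv · N̂ = 0.
Evaluating at (u, v) = (-4*pi/5, 7/2):
  L = -6, M = 0, N = 0.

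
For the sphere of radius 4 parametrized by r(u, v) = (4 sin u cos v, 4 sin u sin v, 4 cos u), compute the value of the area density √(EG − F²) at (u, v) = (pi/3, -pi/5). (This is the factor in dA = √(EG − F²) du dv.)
√(EG − F²)|_{(pi/3, -pi/5)} = 8*sqrt(3)

E = 16, F = 0, G = 16*sin(u)^2, so EG − F² = 256*sin(u)^2. Taking the positive square root: √(EG − F²) = 16*Abs(sin(u)). At (u, v) = (pi/3, -pi/5): 8*sqrt(3).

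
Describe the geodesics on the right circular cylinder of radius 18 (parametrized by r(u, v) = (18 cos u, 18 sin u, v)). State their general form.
The cylinder is flat (K = 0) and locally isometric to the plane via the development (u, v) ↦ (18 u, v). Geodesics are the pre-images of straight lines: circles (v constant), vertical lines (u constant), and helices (v = c · u + d) for constants c, d.

A right cylinder has E = 18², F = 0, G = 1, so EG − F² = 18², and L = −18, M = N = 0, giving K = (LN − M²)/(EG − F²) = 0 everywhere. A flat surface is locally isometric to the Euclidean plane via the map (u, v) ↦ (18 u, v). Straight lines in the (x̃, ỹ) plane pull back to: (a) horizontal circles (v = const), (b) vertical generators (u = const), and (c) helices (18 u tan θ = v, i.e. v = c · u + d).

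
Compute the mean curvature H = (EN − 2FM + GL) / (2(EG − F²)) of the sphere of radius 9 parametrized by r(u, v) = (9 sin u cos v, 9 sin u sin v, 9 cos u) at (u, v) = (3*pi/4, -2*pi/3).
H = -1/9

With E = 81, F = 0, G = 81*sin(u)^2, L = -9*sin(u)/Abs(sin(u)), M = 0, N = -9*sin(u)^3/Abs(sin(u)), assemble
  H = (EN − 2FM + GL) / (2(EG − F²)) = -sin(u)/(9*Abs(sin(u))).
At (u, v) = (3*pi/4, -2*pi/3): H = -1/9.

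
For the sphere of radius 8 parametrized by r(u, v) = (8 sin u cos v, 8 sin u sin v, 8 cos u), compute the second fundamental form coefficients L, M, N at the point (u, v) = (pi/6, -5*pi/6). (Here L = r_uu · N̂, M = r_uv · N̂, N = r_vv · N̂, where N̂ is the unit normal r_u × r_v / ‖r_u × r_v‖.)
L = -8;  M = 0;  N = -2

Compute the unit normal N̂(u, v) = (sin(u)^2*cos(v)/Abs(sin(u)), sin(u)^2*sin(v)/Abs(sin(u)), sin(2*u)/(2*Abs(sin(u)))), and the second partials r_uu, r_uv, r_vv. Take dot products:
  L(u, v) = r_uu · N̂ = -8*sin(u)/Abs(sin(u)),
  M(u, v) = r_uv · N̂ = 0,
  N(u, v) = r_vv · N̂ = -8*sin(u)^3/Abs(sin(u)).
Evaluating at (u, v) = (pi/6, -5*pi/6):
  L = -8, M = 0, N = -2.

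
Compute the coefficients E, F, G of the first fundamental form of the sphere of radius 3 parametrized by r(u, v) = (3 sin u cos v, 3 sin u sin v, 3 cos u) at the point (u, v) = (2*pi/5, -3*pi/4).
E = 9;  F = 0;  G = 9*sqrt(5)/8 + 45/8

Partials: r_u = (3*cos(u)*cos(v), 3*sin(v)*cos(u), -3*sin(u)), r_v = (-3*sin(u)*sin(v), 3*sin(u)*cos(v), 0). As functions of (u, v):
  E = r_u · r_u = 9,
  F = r_u · r_v = 0,
  G = r_v · r_v = 9*sin(u)^2.
Evaluating at (u, v) = (2*pi/5, -3*pi/4): E = 9, F = 0, G = 9*sqrt(5)/8 + 45/8.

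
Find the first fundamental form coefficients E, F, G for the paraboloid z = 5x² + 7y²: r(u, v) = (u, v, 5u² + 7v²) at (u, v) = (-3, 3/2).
E = 901;  F = -630;  G = 442

Partials: r_u = (1, 0, 10*u), r_v = (0, 1, 14*v). As functions of (u, v):
  E = r_u · r_u = 100*u^2 + 1,
  F = r_u · r_v = 140*u*v,
  G = r_v · r_v = 196*v^2 + 1.
Evaluating at (u, v) = (-3, 3/2): E = 901, F = -630, G = 442.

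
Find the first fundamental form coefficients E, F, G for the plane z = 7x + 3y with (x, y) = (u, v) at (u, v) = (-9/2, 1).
E = 50;  F = 21;  G = 10

Partials: r_u = (1, 0, 7), r_v = (0, 1, 3). As functions of (u, v):
  E = r_u · r_u = 50,
  F = r_u · r_v = 21,
  G = r_v · r_v = 10.
Evaluating at (u, v) = (-9/2, 1): E = 50, F = 21, G = 10.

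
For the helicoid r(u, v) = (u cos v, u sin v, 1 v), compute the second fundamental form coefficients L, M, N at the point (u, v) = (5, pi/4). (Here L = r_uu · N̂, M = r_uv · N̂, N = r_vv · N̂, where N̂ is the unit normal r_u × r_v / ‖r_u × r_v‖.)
L = 0;  M = -sqrt(26)/26;  N = 0

Compute the unit normal N̂(u, v) = (sin(v)/sqrt(u^2 + 1), -cos(v)/sqrt(u^2 + 1), u/sqrt(u^2 + 1)), and the second partials r_uu, r_uv, r_vv. Take dot products:
  L(u, v) = r_uu · N̂ = 0,
  M(u, v) = r_uv · N̂ = -1/sqrt(u^2 + 1),
  N(u, v) = r_vv · N̂ = 0.
Evaluating at (u, v) = (5, pi/4):
  L = 0, M = -sqrt(26)/26, N = 0.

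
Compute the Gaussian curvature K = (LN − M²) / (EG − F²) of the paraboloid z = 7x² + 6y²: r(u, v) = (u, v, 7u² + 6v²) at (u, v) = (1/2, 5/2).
K = 42/225625

Coefficients of the first fundamental form: E = 196*u^2 + 1, F = 168*u*v, G = 144*v^2 + 1.
Coefficients of the second fundamental form: L = 14/sqrt(196*u^2 + 144*v^2 + 1), M = 0, N = 12/sqrt(196*u^2 + 144*v^2 + 1).
Assemble K = (LN − M²)/(EG − F²) = 168/(38416*u^4 + 56448*u^2*v^2 + 392*u^2 + 20736*v^4 + 288*v^2 + 1). At (u, v) = (1/2, 5/2): K = 42/225625.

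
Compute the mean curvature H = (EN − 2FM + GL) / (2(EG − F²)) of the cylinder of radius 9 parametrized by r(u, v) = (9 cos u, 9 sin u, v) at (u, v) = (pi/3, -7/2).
H = -1/18

With E = 81, F = 0, G = 1, L = -9, M = 0, N = 0, assemble
  H = (EN − 2FM + GL) / (2(EG − F²)) = -1/18.
At (u, v) = (pi/3, -7/2): H = -1/18.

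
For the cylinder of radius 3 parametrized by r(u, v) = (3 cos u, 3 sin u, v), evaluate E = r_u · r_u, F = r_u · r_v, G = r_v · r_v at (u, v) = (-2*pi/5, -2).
E = 9;  F = 0;  G = 1

Partials: r_u = (-3*sin(u), 3*cos(u), 0), r_v = (0, 0, 1). As functions of (u, v):
  E = r_u · r_u = 9,
  F = r_u · r_v = 0,
  G = r_v · r_v = 1.
Evaluating at (u, v) = (-2*pi/5, -2): E = 9, F = 0, G = 1.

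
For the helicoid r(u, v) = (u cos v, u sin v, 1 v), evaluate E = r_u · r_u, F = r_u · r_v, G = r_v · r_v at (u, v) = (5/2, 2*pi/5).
E = 1;  F = 0;  G = 29/4

Partials: r_u = (cos(v), sin(v), 0), r_v = (-u*sin(v), u*cos(v), 1). As functions of (u, v):
  E = r_u · r_u = 1,
  F = r_u · r_v = 0,
  G = r_v · r_v = u^2 + 1.
Evaluating at (u, v) = (5/2, 2*pi/5): E = 1, F = 0, G = 29/4.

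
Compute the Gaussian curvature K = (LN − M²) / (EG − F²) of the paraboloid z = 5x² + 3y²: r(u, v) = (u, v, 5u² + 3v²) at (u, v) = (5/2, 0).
K = 15/97969

Coefficients of the first fundamental form: E = 100*u^2 + 1, F = 60*u*v, G = 36*v^2 + 1.
Coefficients of the second fundamental form: L = 10/sqrt(100*u^2 + 36*v^2 + 1), M = 0, N = 6/sqrt(100*u^2 + 36*v^2 + 1).
Assemble K = (LN − M²)/(EG − F²) = 60/(10000*u^4 + 7200*u^2*v^2 + 200*u^2 + 1296*v^4 + 72*v^2 + 1). At (u, v) = (5/2, 0): K = 15/97969.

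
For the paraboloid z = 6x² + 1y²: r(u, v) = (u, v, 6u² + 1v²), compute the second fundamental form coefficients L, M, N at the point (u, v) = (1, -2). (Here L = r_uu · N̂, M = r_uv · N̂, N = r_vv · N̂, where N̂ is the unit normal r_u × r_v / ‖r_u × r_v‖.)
L = 12*sqrt(161)/161;  M = 0;  N = 2*sqrt(161)/161

Compute the unit normal N̂(u, v) = (-12*u/sqrt(144*u^2 + 4*v^2 + 1), -2*v/sqrt(144*u^2 + 4*v^2 + 1), 1/sqrt(144*u^2 + 4*v^2 + 1)), and the second partials r_uu, r_uv, r_vv. Take dot products:
  L(u, v) = r_uu · N̂ = 12/sqrt(144*u^2 + 4*v^2 + 1),
  M(u, v) = r_uv · N̂ = 0,
  N(u, v) = r_vv · N̂ = 2/sqrt(144*u^2 + 4*v^2 + 1).
Evaluating at (u, v) = (1, -2):
  L = 12*sqrt(161)/161, M = 0, N = 2*sqrt(161)/161.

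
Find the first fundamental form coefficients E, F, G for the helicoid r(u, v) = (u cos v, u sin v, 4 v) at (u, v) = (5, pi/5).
E = 1;  F = 0;  G = 41

Partials: r_u = (cos(v), sin(v), 0), r_v = (-u*sin(v), u*cos(v), 4). As functions of (u, v):
  E = r_u · r_u = 1,
  F = r_u · r_v = 0,
  G = r_v · r_v = u^2 + 16.
Evaluating at (u, v) = (5, pi/5): E = 1, F = 0, G = 41.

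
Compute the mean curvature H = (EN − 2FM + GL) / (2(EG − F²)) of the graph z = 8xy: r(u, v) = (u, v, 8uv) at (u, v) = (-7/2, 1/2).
H = 896*sqrt(89)/213867

With E = 64*v^2 + 1, F = 64*u*v, G = 64*u^2 + 1, L = 0, M = 8/sqrt(64*u^2 + 64*v^2 + 1), N = 0, assemble
  H = (EN − 2FM + GL) / (2(EG − F²)) = -512*u*v/(64*u^2 + 64*v^2 + 1)^(3/2).
At (u, v) = (-7/2, 1/2): H = 896*sqrt(89)/213867.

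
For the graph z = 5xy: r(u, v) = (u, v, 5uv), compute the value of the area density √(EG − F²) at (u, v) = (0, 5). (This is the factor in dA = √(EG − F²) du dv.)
√(EG − F²)|_{(0, 5)} = sqrt(626)

E = 25*v^2 + 1, F = 25*u*v, G = 25*u^2 + 1, so EG − F² = 25*u^2 + 25*v^2 + 1. Taking the positive square root: √(EG − F²) = sqrt(25*u^2 + 25*v^2 + 1). At (u, v) = (0, 5): sqrt(626).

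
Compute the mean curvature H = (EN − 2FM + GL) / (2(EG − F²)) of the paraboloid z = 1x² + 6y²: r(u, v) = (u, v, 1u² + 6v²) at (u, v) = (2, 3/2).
H = 427*sqrt(341)/116281

With E = 4*u^2 + 1, F = 24*u*v, G = 144*v^2 + 1, L = 2/sqrt(4*u^2 + 144*v^2 + 1), M = 0, N = 12/sqrt(4*u^2 + 144*v^2 + 1), assemble
  H = (EN − 2FM + GL) / (2(EG − F²)) = (24*u^2 + 144*v^2 + 7)/(4*u^2 + 144*v^2 + 1)^(3/2).
At (u, v) = (2, 3/2): H = 427*sqrt(341)/116281.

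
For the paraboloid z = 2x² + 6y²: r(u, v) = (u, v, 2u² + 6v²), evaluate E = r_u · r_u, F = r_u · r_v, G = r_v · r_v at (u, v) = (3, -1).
E = 145;  F = -144;  G = 145

Partials: r_u = (1, 0, 4*u), r_v = (0, 1, 12*v). As functions of (u, v):
  E = r_u · r_u = 16*u^2 + 1,
  F = r_u · r_v = 48*u*v,
  G = r_v · r_v = 144*v^2 + 1.
Evaluating at (u, v) = (3, -1): E = 145, F = -144, G = 145.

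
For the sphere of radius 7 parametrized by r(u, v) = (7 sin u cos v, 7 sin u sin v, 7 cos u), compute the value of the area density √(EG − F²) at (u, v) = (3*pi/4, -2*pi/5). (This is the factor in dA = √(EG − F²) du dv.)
√(EG − F²)|_{(3*pi/4, -2*pi/5)} = 49*sqrt(2)/2

E = 49, F = 0, G = 49*sin(u)^2, so EG − F² = 2401*sin(u)^2. Taking the positive square root: √(EG − F²) = 49*Abs(sin(u)). At (u, v) = (3*pi/4, -2*pi/5): 49*sqrt(2)/2.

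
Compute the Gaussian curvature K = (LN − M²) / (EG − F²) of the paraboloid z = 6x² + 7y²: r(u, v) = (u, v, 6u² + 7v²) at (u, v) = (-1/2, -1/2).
K = 42/1849

Coefficients of the first fundamental form: E = 144*u^2 + 1, F = 168*u*v, G = 196*v^2 + 1.
Coefficients of the second fundamental form: L = 12/sqrt(144*u^2 + 196*v^2 + 1), M = 0, N = 14/sqrt(144*u^2 + 196*v^2 + 1).
Assemble K = (LN − M²)/(EG − F²) = 168/(20736*u^4 + 56448*u^2*v^2 + 288*u^2 + 38416*v^4 + 392*v^2 + 1). At (u, v) = (-1/2, -1/2): K = 42/1849.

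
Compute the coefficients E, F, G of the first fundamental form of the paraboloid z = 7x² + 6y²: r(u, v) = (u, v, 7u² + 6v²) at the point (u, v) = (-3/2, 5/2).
E = 442;  F = -630;  G = 901

Partials: r_u = (1, 0, 14*u), r_v = (0, 1, 12*v). As functions of (u, v):
  E = r_u · r_u = 196*u^2 + 1,
  F = r_u · r_v = 168*u*v,
  G = r_v · r_v = 144*v^2 + 1.
Evaluating at (u, v) = (-3/2, 5/2): E = 442, F = -630, G = 901.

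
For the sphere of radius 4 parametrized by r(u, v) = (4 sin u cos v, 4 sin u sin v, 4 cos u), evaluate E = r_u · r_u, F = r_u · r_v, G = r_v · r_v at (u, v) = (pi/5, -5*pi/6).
E = 16;  F = 0;  G = 10 - 2*sqrt(5)

Partials: r_u = (4*cos(u)*cos(v), 4*sin(v)*cos(u), -4*sin(u)), r_v = (-4*sin(u)*sin(v), 4*sin(u)*cos(v), 0). As functions of (u, v):
  E = r_u · r_u = 16,
  F = r_u · r_v = 0,
  G = r_v · r_v = 16*sin(u)^2.
Evaluating at (u, v) = (pi/5, -5*pi/6): E = 16, F = 0, G = 10 - 2*sqrt(5).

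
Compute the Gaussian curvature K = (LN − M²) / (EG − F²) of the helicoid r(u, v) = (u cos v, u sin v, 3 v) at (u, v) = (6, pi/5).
K = -1/225

Coefficients of the first fundamental form: E = 1, F = 0, G = u^2 + 9.
Coefficients of the second fundamental form: L = 0, M = -3/sqrt(u^2 + 9), N = 0.
Assemble K = (LN − M²)/(EG − F²) = -9/(u^2 + 9)^2. At (u, v) = (6, pi/5): K = -1/225.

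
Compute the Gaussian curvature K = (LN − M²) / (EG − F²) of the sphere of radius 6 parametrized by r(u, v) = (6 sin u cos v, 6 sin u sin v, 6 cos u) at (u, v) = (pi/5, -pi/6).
K = 1/36

Coefficients of the first fundamental form: E = 36, F = 0, G = 36*sin(u)^2.
Coefficients of the second fundamental form: L = -6*sin(u)/Abs(sin(u)), M = 0, N = -6*sin(u)^3/Abs(sin(u)).
Assemble K = (LN − M²)/(EG − F²) = 1/36. At (u, v) = (pi/5, -pi/6): K = 1/36.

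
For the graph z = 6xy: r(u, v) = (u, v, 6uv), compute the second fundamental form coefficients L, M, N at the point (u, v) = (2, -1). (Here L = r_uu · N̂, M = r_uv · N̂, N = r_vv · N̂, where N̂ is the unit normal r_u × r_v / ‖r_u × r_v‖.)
L = 0;  M = 6*sqrt(181)/181;  N = 0

Compute the unit normal N̂(u, v) = (-6*v/sqrt(36*u^2 + 36*v^2 + 1), -6*u/sqrt(36*u^2 + 36*v^2 + 1), 1/sqrt(36*u^2 + 36*v^2 + 1)), and the second partials r_uu, r_uv, r_vv. Take dot products:
  L(u, v) = r_uu · N̂ = 0,
  M(u, v) = r_uv · N̂ = 6/sqrt(36*u^2 + 36*v^2 + 1),
  N(u, v) = r_vv · N̂ = 0.
Evaluating at (u, v) = (2, -1):
  L = 0, M = 6*sqrt(181)/181, N = 0.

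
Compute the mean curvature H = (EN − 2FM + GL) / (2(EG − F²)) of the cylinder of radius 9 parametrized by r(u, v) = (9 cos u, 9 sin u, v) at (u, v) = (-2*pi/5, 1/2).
H = -1/18

With E = 81, F = 0, G = 1, L = -9, M = 0, N = 0, assemble
  H = (EN − 2FM + GL) / (2(EG − F²)) = -1/18.
At (u, v) = (-2*pi/5, 1/2): H = -1/18.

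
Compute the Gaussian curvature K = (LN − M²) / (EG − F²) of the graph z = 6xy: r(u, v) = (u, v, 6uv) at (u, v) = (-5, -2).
K = -36/1092025

Coefficients of the first fundamental form: E = 36*v^2 + 1, F = 36*u*v, G = 36*u^2 + 1.
Coefficients of the second fundamental form: L = 0, M = 6/sqrt(36*u^2 + 36*v^2 + 1), N = 0.
Assemble K = (LN − M²)/(EG − F²) = -36/(1296*u^4 + 2592*u^2*v^2 + 72*u^2 + 1296*v^4 + 72*v^2 + 1). At (u, v) = (-5, -2): K = -36/1092025.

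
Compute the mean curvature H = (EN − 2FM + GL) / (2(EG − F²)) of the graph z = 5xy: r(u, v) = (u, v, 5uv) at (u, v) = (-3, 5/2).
H = 7500*sqrt(1529)/2337841

With E = 25*v^2 + 1, F = 25*u*v, G = 25*u^2 + 1, L = 0, M = 5/sqrt(25*u^2 + 25*v^2 + 1), N = 0, assemble
  H = (EN − 2FM + GL) / (2(EG − F²)) = -125*u*v/(25*u^2 + 25*v^2 + 1)^(3/2).
At (u, v) = (-3, 5/2): H = 7500*sqrt(1529)/2337841.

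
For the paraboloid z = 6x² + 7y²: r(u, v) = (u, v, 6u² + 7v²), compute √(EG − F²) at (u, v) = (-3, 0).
√(EG − F²)|_{(-3, 0)} = sqrt(1297)

E = 144*u^2 + 1, F = 168*u*v, G = 196*v^2 + 1; EG − F² = 144*u^2 + 196*v^2 + 1; √(EG − F²) = sqrt(144*u^2 + 196*v^2 + 1). At the given point: sqrt(1297).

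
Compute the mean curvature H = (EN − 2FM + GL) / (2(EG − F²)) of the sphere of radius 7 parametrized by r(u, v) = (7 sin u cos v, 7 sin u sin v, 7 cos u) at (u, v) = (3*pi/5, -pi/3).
H = -1/7

With E = 49, F = 0, G = 49*sin(u)^2, L = -7*sin(u)/Abs(sin(u)), M = 0, N = -7*sin(u)^3/Abs(sin(u)), assemble
  H = (EN − 2FM + GL) / (2(EG − F²)) = -sin(u)/(7*Abs(sin(u))).
At (u, v) = (3*pi/5, -pi/3): H = -1/7.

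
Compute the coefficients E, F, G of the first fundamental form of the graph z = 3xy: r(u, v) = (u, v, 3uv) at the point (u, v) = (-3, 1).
E = 10;  F = -27;  G = 82

Partials: r_u = (1, 0, 3*v), r_v = (0, 1, 3*u). As functions of (u, v):
  E = r_u · r_u = 9*v^2 + 1,
  F = r_u · r_v = 9*u*v,
  G = r_v · r_v = 9*u^2 + 1.
Evaluating at (u, v) = (-3, 1): E = 10, F = -27, G = 82.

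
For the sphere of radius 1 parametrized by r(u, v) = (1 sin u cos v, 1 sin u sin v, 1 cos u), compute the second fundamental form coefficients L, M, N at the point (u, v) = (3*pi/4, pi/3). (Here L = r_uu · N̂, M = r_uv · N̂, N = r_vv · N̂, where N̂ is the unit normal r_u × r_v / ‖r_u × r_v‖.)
L = -1;  M = 0;  N = -1/2

Compute the unit normal N̂(u, v) = (sin(u)^2*cos(v)/Abs(sin(u)), sin(u)^2*sin(v)/Abs(sin(u)), sin(2*u)/(2*Abs(sin(u)))), and the second partials r_uu, r_uv, r_vv. Take dot products:
  L(u, v) = r_uu · N̂ = -sin(u)/Abs(sin(u)),
  M(u, v) = r_uv · N̂ = 0,
  N(u, v) = r_vv · N̂ = -sin(u)^3/Abs(sin(u)).
Evaluating at (u, v) = (3*pi/4, pi/3):
  L = -1, M = 0, N = -1/2.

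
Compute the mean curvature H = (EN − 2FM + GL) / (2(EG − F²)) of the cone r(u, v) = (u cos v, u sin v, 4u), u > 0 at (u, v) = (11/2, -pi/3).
H = 4*sqrt(17)/187

With E = 17, F = 0, G = u^2, L = 0, M = 0, N = 4*sqrt(17)*u^2/(17*Abs(u)), assemble
  H = (EN − 2FM + GL) / (2(EG − F²)) = 2*sqrt(17)/(17*Abs(u)).
At (u, v) = (11/2, -pi/3): H = 4*sqrt(17)/187.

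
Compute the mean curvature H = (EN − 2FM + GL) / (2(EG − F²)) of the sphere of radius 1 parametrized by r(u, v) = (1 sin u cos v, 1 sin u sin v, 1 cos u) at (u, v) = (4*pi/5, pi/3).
H = -1

With E = 1, F = 0, G = sin(u)^2, L = -sin(u)/Abs(sin(u)), M = 0, N = -sin(u)^3/Abs(sin(u)), assemble
  H = (EN − 2FM + GL) / (2(EG − F²)) = -sin(u)/Abs(sin(u)).
At (u, v) = (4*pi/5, pi/3): H = -1.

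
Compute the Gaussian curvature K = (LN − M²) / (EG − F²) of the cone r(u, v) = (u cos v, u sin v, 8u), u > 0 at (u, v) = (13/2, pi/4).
K = 0

Coefficients of the first fundamental form: E = 65, F = 0, G = u^2.
Coefficients of the second fundamental form: L = 0, M = 0, N = 8*sqrt(65)*u^2/(65*Abs(u)).
Assemble K = (LN − M²)/(EG − F²) = 0. At (u, v) = (13/2, pi/4): K = 0.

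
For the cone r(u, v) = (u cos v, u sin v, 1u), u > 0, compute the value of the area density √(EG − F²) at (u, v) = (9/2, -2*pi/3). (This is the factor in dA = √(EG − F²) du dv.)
√(EG − F²)|_{(9/2, -2*pi/3)} = 9*sqrt(2)/2

E = 2, F = 0, G = u^2, so EG − F² = 2*u^2. Taking the positive square root: √(EG − F²) = sqrt(2)*Abs(u). At (u, v) = (9/2, -2*pi/3): 9*sqrt(2)/2.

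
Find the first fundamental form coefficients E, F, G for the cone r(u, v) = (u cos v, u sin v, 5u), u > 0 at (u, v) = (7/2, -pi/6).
E = 26;  F = 0;  G = 49/4

Partials: r_u = (cos(v), sin(v), 5), r_v = (-u*sin(v), u*cos(v), 0). As functions of (u, v):
  E = r_u · r_u = 26,
  F = r_u · r_v = 0,
  G = r_v · r_v = u^2.
Evaluating at (u, v) = (7/2, -pi/6): E = 26, F = 0, G = 49/4.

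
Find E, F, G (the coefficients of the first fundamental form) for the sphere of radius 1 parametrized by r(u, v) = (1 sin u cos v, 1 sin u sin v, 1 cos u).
E = 1;  F = 0;  G = sin(u)^2

Compute partials: r_u = (cos(u)*cos(v), sin(v)*cos(u), -sin(u)), r_v = (-sin(u)*sin(v), sin(u)*cos(v), 0). Then
  E = r_u · r_u = 1,
  F = r_u · r_v = 0,
  G = r_v · r_v = sin(u)^2.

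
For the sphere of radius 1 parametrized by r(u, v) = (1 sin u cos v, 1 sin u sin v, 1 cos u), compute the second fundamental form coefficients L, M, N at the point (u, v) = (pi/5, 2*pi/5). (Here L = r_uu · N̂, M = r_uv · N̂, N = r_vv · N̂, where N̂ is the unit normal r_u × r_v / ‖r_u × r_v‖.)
L = -1;  M = 0;  N = -5/8 + sqrt(5)/8

Compute the unit normal N̂(u, v) = (sin(u)^2*cos(v)/Abs(sin(u)), sin(u)^2*sin(v)/Abs(sin(u)), sin(2*u)/(2*Abs(sin(u)))), and the second partials r_uu, r_uv, r_vv. Take dot products:
  L(u, v) = r_uu · N̂ = -sin(u)/Abs(sin(u)),
  M(u, v) = r_uv · N̂ = 0,
  N(u, v) = r_vv · N̂ = -sin(u)^3/Abs(sin(u)).
Evaluating at (u, v) = (pi/5, 2*pi/5):
  L = -1, M = 0, N = -5/8 + sqrt(5)/8.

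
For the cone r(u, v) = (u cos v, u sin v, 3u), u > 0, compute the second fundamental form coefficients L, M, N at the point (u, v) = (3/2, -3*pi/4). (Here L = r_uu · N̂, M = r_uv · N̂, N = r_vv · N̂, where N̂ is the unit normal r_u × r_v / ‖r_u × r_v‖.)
L = 0;  M = 0;  N = 9*sqrt(10)/20

Compute the unit normal N̂(u, v) = (-3*sqrt(10)*u*cos(v)/(10*Abs(u)), -3*sqrt(10)*u*sin(v)/(10*Abs(u)), sqrt(10)*u/(10*Abs(u))), and the second partials r_uu, r_uv, r_vv. Take dot products:
  L(u, v) = r_uu · N̂ = 0,
  M(u, v) = r_uv · N̂ = 0,
  N(u, v) = r_vv · N̂ = 3*sqrt(10)*u^2/(10*Abs(u)).
Evaluating at (u, v) = (3/2, -3*pi/4):
  L = 0, M = 0, N = 9*sqrt(10)/20.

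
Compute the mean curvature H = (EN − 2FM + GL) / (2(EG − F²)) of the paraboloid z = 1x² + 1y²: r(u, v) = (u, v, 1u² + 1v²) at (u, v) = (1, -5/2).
H = 31*sqrt(30)/900

With E = 4*u^2 + 1, F = 4*u*v, G = 4*v^2 + 1, L = 2/sqrt(4*u^2 + 4*v^2 + 1), M = 0, N = 2/sqrt(4*u^2 + 4*v^2 + 1), assemble
  H = (EN − 2FM + GL) / (2(EG − F²)) = 2*(2*u^2 + 2*v^2 + 1)/(4*u^2 + 4*v^2 + 1)^(3/2).
At (u, v) = (1, -5/2): H = 31*sqrt(30)/900.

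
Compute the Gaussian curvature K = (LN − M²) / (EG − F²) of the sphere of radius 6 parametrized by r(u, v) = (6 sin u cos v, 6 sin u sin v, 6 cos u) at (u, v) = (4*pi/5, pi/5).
K = 1/36

Coefficients of the first fundamental form: E = 36, F = 0, G = 36*sin(u)^2.
Coefficients of the second fundamental form: L = -6*sin(u)/Abs(sin(u)), M = 0, N = -6*sin(u)^3/Abs(sin(u)).
Assemble K = (LN − M²)/(EG − F²) = 1/36. At (u, v) = (4*pi/5, pi/5): K = 1/36.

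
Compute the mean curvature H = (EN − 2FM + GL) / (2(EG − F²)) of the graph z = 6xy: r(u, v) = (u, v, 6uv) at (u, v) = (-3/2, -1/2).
H = -162*sqrt(91)/8281

With E = 36*v^2 + 1, F = 36*u*v, G = 36*u^2 + 1, L = 0, M = 6/sqrt(36*u^2 + 36*v^2 + 1), N = 0, assemble
  H = (EN − 2FM + GL) / (2(EG − F²)) = -216*u*v/(36*u^2 + 36*v^2 + 1)^(3/2).
At (u, v) = (-3/2, -1/2): H = -162*sqrt(91)/8281.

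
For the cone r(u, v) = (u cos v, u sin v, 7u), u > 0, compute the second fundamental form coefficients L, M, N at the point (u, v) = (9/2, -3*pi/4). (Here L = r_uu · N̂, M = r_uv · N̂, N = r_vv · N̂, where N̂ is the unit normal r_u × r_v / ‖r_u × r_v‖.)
L = 0;  M = 0;  N = 63*sqrt(2)/20

Compute the unit normal N̂(u, v) = (-7*sqrt(2)*u*cos(v)/(10*Abs(u)), -7*sqrt(2)*u*sin(v)/(10*Abs(u)), sqrt(2)*u/(10*Abs(u))), and the second partials r_uu, r_uv, r_vv. Take dot products:
  L(u, v) = r_uu · N̂ = 0,
  M(u, v) = r_uv · N̂ = 0,
  N(u, v) = r_vv · N̂ = 7*sqrt(2)*u^2/(10*Abs(u)).
Evaluating at (u, v) = (9/2, -3*pi/4):
  L = 0, M = 0, N = 63*sqrt(2)/20.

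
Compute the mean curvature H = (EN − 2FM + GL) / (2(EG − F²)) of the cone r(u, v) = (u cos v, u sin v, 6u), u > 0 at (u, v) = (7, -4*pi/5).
H = 3*sqrt(37)/259

With E = 37, F = 0, G = u^2, L = 0, M = 0, N = 6*sqrt(37)*u^2/(37*Abs(u)), assemble
  H = (EN − 2FM + GL) / (2(EG − F²)) = 3*sqrt(37)/(37*Abs(u)).
At (u, v) = (7, -4*pi/5): H = 3*sqrt(37)/259.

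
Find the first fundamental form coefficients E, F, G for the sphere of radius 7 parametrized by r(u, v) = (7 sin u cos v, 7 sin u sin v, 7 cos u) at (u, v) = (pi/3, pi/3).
E = 49;  F = 0;  G = 147/4

Partials: r_u = (7*cos(u)*cos(v), 7*sin(v)*cos(u), -7*sin(u)), r_v = (-7*sin(u)*sin(v), 7*sin(u)*cos(v), 0). As functions of (u, v):
  E = r_u · r_u = 49,
  F = r_u · r_v = 0,
  G = r_v · r_v = 49*sin(u)^2.
Evaluating at (u, v) = (pi/3, pi/3): E = 49, F = 0, G = 147/4.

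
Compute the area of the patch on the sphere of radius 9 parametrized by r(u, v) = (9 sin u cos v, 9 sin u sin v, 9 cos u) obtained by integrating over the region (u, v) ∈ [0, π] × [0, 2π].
Area = 324*pi

Area = ∫∫ √(EG − F²) du dv with √(EG − F²) = 81*Abs(sin(u)). Integrating over [0, π] × [0, 2π] gives 324*pi.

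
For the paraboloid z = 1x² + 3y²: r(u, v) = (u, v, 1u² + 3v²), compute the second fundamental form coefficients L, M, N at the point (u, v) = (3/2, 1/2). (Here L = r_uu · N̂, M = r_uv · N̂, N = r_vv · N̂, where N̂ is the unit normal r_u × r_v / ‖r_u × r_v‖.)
L = 2*sqrt(19)/19;  M = 0;  N = 6*sqrt(19)/19

Compute the unit normal N̂(u, v) = (-2*u/sqrt(4*u^2 + 36*v^2 + 1), -6*v/sqrt(4*u^2 + 36*v^2 + 1), 1/sqrt(4*u^2 + 36*v^2 + 1)), and the second partials r_uu, r_uv, r_vv. Take dot products:
  L(u, v) = r_uu · N̂ = 2/sqrt(4*u^2 + 36*v^2 + 1),
  M(u, v) = r_uv · N̂ = 0,
  N(u, v) = r_vv · N̂ = 6/sqrt(4*u^2 + 36*v^2 + 1).
Evaluating at (u, v) = (3/2, 1/2):
  L = 2*sqrt(19)/19, M = 0, N = 6*sqrt(19)/19.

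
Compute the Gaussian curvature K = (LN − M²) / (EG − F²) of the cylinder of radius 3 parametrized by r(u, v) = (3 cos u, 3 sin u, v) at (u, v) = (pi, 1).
K = 0

Coefficients of the first fundamental form: E = 9, F = 0, G = 1.
Coefficients of the second fundamental form: L = -3, M = 0, N = 0.
Assemble K = (LN − M²)/(EG − F²) = 0. At (u, v) = (pi, 1): K = 0.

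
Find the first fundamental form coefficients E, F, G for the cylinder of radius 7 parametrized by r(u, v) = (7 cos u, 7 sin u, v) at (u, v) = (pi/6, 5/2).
E = 49;  F = 0;  G = 1

Partials: r_u = (-7*sin(u), 7*cos(u), 0), r_v = (0, 0, 1). As functions of (u, v):
  E = r_u · r_u = 49,
  F = r_u · r_v = 0,
  G = r_v · r_v = 1.
Evaluating at (u, v) = (pi/6, 5/2): E = 49, F = 0, G = 1.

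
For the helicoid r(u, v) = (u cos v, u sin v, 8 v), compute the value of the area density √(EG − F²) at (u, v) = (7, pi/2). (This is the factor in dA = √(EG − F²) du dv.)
√(EG − F²)|_{(7, pi/2)} = sqrt(113)

E = 1, F = 0, G = u^2 + 64, so EG − F² = u^2 + 64. Taking the positive square root: √(EG − F²) = sqrt(u^2 + 64). At (u, v) = (7, pi/2): sqrt(113).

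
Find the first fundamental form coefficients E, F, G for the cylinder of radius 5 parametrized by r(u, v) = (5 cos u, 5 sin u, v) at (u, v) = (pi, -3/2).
E = 25;  F = 0;  G = 1

Partials: r_u = (-5*sin(u), 5*cos(u), 0), r_v = (0, 0, 1). As functions of (u, v):
  E = r_u · r_u = 25,
  F = r_u · r_v = 0,
  G = r_v · r_v = 1.
Evaluating at (u, v) = (pi, -3/2): E = 25, F = 0, G = 1.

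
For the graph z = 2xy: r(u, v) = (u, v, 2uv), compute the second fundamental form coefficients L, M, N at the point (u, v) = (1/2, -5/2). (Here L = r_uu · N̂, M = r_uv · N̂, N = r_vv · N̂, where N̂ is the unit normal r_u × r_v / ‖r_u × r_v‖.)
L = 0;  M = 2*sqrt(3)/9;  N = 0

Compute the unit normal N̂(u, v) = (-2*v/sqrt(4*u^2 + 4*v^2 + 1), -2*u/sqrt(4*u^2 + 4*v^2 + 1), 1/sqrt(4*u^2 + 4*v^2 + 1)), and the second partials r_uu, r_uv, r_vv. Take dot products:
  L(u, v) = r_uu · N̂ = 0,
  M(u, v) = r_uv · N̂ = 2/sqrt(4*u^2 + 4*v^2 + 1),
  N(u, v) = r_vv · N̂ = 0.
Evaluating at (u, v) = (1/2, -5/2):
  L = 0, M = 2*sqrt(3)/9, N = 0.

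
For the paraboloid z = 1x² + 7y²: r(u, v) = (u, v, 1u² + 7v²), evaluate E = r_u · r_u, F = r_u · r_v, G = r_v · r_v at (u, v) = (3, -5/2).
E = 37;  F = -210;  G = 1226

Partials: r_u = (1, 0, 2*u), r_v = (0, 1, 14*v). As functions of (u, v):
  E = r_u · r_u = 4*u^2 + 1,
  F = r_u · r_v = 28*u*v,
  G = r_v · r_v = 196*v^2 + 1.
Evaluating at (u, v) = (3, -5/2): E = 37, F = -210, G = 1226.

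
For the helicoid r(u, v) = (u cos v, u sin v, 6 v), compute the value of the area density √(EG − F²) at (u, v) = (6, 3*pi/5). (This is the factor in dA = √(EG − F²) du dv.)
√(EG − F²)|_{(6, 3*pi/5)} = 6*sqrt(2)

E = 1, F = 0, G = u^2 + 36, so EG − F² = u^2 + 36. Taking the positive square root: √(EG − F²) = sqrt(u^2 + 36). At (u, v) = (6, 3*pi/5): 6*sqrt(2).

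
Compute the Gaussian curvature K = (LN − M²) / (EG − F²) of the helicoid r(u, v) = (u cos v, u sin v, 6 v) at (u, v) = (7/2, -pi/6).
K = -576/37249

Coefficients of the first fundamental form: E = 1, F = 0, G = u^2 + 36.
Coefficients of the second fundamental form: L = 0, M = -6/sqrt(u^2 + 36), N = 0.
Assemble K = (LN − M²)/(EG − F²) = -36/(u^2 + 36)^2. At (u, v) = (7/2, -pi/6): K = -576/37249.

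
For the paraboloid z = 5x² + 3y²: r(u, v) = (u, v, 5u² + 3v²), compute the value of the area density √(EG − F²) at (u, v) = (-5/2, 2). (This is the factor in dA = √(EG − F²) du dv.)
√(EG − F²)|_{(-5/2, 2)} = sqrt(770)

E = 100*u^2 + 1, F = 60*u*v, G = 36*v^2 + 1, so EG − F² = 100*u^2 + 36*v^2 + 1. Taking the positive square root: √(EG − F²) = sqrt(100*u^2 + 36*v^2 + 1). At (u, v) = (-5/2, 2): sqrt(770).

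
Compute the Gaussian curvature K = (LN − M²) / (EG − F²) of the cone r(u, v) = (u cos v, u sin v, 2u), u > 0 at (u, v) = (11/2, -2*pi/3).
K = 0

Coefficients of the first fundamental form: E = 5, F = 0, G = u^2.
Coefficients of the second fundamental form: L = 0, M = 0, N = 2*sqrt(5)*u^2/(5*Abs(u)).
Assemble K = (LN − M²)/(EG − F²) = 0. At (u, v) = (11/2, -2*pi/3): K = 0.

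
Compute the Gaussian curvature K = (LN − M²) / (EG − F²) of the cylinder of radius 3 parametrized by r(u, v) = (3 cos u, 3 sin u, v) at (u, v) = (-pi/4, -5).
K = 0

Coefficients of the first fundamental form: E = 9, F = 0, G = 1.
Coefficients of the second fundamental form: L = -3, M = 0, N = 0.
Assemble K = (LN − M²)/(EG − F²) = 0. At (u, v) = (-pi/4, -5): K = 0.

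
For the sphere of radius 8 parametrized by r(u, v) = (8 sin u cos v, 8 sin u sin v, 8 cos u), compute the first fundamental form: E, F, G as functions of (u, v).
E = 64;  F = 0;  G = 64*sin(u)^2

Compute partials: r_u = (8*cos(u)*cos(v), 8*sin(v)*cos(u), -8*sin(u)), r_v = (-8*sin(u)*sin(v), 8*sin(u)*cos(v), 0). Then
  E = r_u · r_u = 64,
  F = r_u · r_v = 0,
  G = r_v · r_v = 64*sin(u)^2.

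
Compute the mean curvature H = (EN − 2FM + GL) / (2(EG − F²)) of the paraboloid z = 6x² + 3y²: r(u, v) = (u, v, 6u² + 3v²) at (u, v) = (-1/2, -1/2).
H = 171*sqrt(46)/2116

With E = 144*u^2 + 1, F = 72*u*v, G = 36*v^2 + 1, L = 12/sqrt(144*u^2 + 36*v^2 + 1), M = 0, N = 6/sqrt(144*u^2 + 36*v^2 + 1), assemble
  H = (EN − 2FM + GL) / (2(EG − F²)) = 9*(48*u^2 + 24*v^2 + 1)/(144*u^2 + 36*v^2 + 1)^(3/2).
At (u, v) = (-1/2, -1/2): H = 171*sqrt(46)/2116.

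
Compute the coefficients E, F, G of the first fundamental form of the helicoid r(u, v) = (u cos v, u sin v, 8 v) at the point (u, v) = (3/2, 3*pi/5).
E = 1;  F = 0;  G = 265/4

Partials: r_u = (cos(v), sin(v), 0), r_v = (-u*sin(v), u*cos(v), 8). As functions of (u, v):
  E = r_u · r_u = 1,
  F = r_u · r_v = 0,
  G = r_v · r_v = u^2 + 64.
Evaluating at (u, v) = (3/2, 3*pi/5): E = 1, F = 0, G = 265/4.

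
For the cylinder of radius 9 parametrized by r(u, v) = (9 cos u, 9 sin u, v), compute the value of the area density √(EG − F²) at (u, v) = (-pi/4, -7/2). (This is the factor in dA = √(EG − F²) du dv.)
√(EG − F²)|_{(-pi/4, -7/2)} = 9

E = 81, F = 0, G = 1, so EG − F² = 81. Taking the positive square root: √(EG − F²) = 9. At (u, v) = (-pi/4, -7/2): 9.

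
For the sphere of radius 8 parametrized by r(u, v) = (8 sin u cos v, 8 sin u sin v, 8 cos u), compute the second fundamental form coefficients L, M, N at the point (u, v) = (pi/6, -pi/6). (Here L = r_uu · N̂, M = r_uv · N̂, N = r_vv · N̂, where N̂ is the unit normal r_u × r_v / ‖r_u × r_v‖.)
L = -8;  M = 0;  N = -2

Compute the unit normal N̂(u, v) = (sin(u)^2*cos(v)/Abs(sin(u)), sin(u)^2*sin(v)/Abs(sin(u)), sin(2*u)/(2*Abs(sin(u)))), and the second partials r_uu, r_uv, r_vv. Take dot products:
  L(u, v) = r_uu · N̂ = -8*sin(u)/Abs(sin(u)),
  M(u, v) = r_uv · N̂ = 0,
  N(u, v) = r_vv · N̂ = -8*sin(u)^3/Abs(sin(u)).
Evaluating at (u, v) = (pi/6, -pi/6):
  L = -8, M = 0, N = -2.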